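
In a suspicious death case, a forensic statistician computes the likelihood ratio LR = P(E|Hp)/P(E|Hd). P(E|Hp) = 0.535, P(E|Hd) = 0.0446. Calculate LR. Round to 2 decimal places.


Likelihood ratio calculation:
LR = P(E|Hp) / P(E|Hd)
LR = 0.535 / 0.0446
LR = 12.00

12.00


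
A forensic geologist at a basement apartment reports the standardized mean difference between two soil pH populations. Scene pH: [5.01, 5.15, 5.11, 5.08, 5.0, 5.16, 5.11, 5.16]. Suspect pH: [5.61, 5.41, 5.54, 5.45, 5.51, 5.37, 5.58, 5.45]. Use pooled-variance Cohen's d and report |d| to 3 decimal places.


Pooled-variance Cohen's d for soil pH comparison:
Scene mean = 40.78 / 8 = 5.0975
Suspect mean = 43.92 / 8 = 5.49
Scene sample variance s_s^2 = 0.00405
Suspect sample variance s_c^2 = 0.007057
Pooled variance = ((n_s-1)*s_s^2 + (n_c-1)*s_c^2) / (n_s + n_c - 2) = 0.005554
Pooled SD = sqrt(0.005554) = 0.074525
Mean difference = -0.3925
|d| = |-0.3925| / 0.074525 = 5.267

5.267


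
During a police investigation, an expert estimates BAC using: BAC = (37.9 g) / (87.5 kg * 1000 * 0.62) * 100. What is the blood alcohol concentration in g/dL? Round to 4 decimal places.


Applying the Widmark formula:
BAC = (dose_g / (body_wt * 1000 * r)) * 100
Denominator = 87.5 * 1000 * 0.62 = 54250
BAC = (37.9 / 54250) * 100
BAC = 0.0699 g/dL

0.0699


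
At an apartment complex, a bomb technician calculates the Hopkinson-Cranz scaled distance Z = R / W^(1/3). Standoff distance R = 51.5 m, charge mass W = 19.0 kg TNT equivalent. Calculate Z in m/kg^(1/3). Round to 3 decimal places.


Scaled distance calculation:
W^(1/3) = 19.0^(1/3) = 2.668402
Z = R / W^(1/3) = 51.5 / 2.668402
Z = 19.300 m/kg^(1/3)

19.300


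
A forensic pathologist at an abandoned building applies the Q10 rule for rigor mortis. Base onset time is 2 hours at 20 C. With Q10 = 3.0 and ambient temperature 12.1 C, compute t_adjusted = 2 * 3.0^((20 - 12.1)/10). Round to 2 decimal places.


Rigor mortis time adjustment:
Exponent = (T_ref - T_actual) / 10 = (20 - 12.1) / 10 = 0.79
Q10 factor = 3.0^0.79 = 2.38191
t_adjusted = 2 * 2.38191 = 4.76 hours

4.76


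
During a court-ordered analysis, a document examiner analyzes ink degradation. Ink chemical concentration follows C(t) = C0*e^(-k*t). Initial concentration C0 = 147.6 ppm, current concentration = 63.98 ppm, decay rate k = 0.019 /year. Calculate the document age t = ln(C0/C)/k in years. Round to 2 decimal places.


Document age estimation:
C0/C = 147.6 / 63.98 = 2.306971
ln(C0/C) = 0.835935
t = 0.835935 / 0.019 = 44.00 years

44.00


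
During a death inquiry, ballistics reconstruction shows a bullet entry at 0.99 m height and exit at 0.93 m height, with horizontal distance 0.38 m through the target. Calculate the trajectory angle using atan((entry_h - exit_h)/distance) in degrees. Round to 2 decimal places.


Bullet trajectory angle:
Height difference = 0.99 - 0.93 = 0.06 m
angle = atan(0.06 / 0.38)
angle = atan(0.157895)
angle = 8.97 degrees

8.97


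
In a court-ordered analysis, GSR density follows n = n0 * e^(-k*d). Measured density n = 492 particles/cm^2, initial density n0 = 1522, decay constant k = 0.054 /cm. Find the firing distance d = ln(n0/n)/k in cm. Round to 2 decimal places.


GSR distance calculation:
n0/n = 1522 / 492 = 3.093496
ln(n0/n) = 1.129302
d = 1.129302 / 0.054 = 20.91 cm

20.91


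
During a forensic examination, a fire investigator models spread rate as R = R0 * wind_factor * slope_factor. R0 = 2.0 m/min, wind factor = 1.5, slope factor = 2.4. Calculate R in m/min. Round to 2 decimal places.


Fire spread rate calculation:
R = R0 * wind_factor * slope_factor
= 2.0 * 1.5 * 2.4
= 3 * 2.4
= 7.20 m/min

7.20


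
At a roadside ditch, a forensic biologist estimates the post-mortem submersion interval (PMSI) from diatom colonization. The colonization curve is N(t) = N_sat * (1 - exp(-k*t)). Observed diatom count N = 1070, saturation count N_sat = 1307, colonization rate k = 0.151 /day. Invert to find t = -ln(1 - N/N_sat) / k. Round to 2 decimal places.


PMSI from diatom colonization curve:
N / N_sat = 1070 / 1307 = 0.818669
1 - N/N_sat = 0.181331
ln(1 - N/N_sat) = -1.707431
t = -ln(1 - N/N_sat) / k = -(-1.707431) / 0.151 = 11.31 days

11.31


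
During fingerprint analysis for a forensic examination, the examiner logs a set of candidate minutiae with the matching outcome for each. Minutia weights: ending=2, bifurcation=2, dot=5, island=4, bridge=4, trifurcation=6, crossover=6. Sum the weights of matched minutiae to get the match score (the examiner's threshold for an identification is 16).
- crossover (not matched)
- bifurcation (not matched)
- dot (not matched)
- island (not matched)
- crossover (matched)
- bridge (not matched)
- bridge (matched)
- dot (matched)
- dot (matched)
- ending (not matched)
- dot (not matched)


Weighted minutiae match score:
  crossover: not matched, +0
  bifurcation: not matched, +0
  dot: not matched, +0
  island: not matched, +0
  crossover: matched, +6 (running total 6)
  bridge: not matched, +0
  bridge: matched, +4 (running total 10)
  dot: matched, +5 (running total 15)
  dot: matched, +5 (running total 20)
  ending: not matched, +0
  dot: not matched, +0
Total score = 20
Threshold = 16; verdict = identification

20


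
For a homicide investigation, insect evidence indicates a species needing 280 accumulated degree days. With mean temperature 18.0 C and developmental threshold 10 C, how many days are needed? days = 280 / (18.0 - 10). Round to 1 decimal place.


Insect development time:
Effective temperature = avg_temp - T_base = 18.0 - 10 = 8.0 C
Days = ADD / effective_temp = 280 / 8.0 = 35.0 days

35.0


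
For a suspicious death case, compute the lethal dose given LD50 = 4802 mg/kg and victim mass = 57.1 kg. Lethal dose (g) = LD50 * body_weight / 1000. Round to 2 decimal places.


Lethal dose calculation:
Lethal dose = LD50 * body_weight / 1000
= 4802 * 57.1 / 1000
= 274194.2 / 1000
= 274.19 g

274.19


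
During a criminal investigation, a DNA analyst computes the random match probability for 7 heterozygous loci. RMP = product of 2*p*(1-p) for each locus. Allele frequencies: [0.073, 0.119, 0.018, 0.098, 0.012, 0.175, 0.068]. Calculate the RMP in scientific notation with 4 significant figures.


Computing RMP for 7 loci:
Locus 1: 2 * 0.073 * 0.927 = 0.135342
Locus 2: 2 * 0.119 * 0.881 = 0.209678
Locus 3: 2 * 0.018 * 0.982 = 0.035352
Locus 4: 2 * 0.098 * 0.902 = 0.176792
Locus 5: 2 * 0.012 * 0.988 = 0.023712
Locus 6: 2 * 0.175 * 0.825 = 0.28875
Locus 7: 2 * 0.068 * 0.932 = 0.126752
RMP = 1.539e-07

1.539e-07


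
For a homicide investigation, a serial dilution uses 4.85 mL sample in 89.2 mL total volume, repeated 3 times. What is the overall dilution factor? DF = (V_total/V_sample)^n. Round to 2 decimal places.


Dilution factor calculation:
Single dilution = V_total / V_sample = 89.2 / 4.85 ≈ 18.391753
Number of dilutions = 3
Total DF = (89.2 / 4.85)^3 (full precision, rounded at the end) = 6221.13

6221.13


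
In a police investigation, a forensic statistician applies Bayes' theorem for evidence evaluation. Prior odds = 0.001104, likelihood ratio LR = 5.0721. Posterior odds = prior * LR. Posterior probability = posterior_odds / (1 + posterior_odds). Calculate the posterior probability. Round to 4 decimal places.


Bayesian evidence evaluation:
Posterior odds = prior_odds * LR = 0.001104 * 5.0721 = 0.005599598
Posterior probability = posterior_odds / (1 + posterior_odds)
= 0.005599598 / (1 + 0.005599598)
= 0.005599598 / 1.005599598
= 0.0056

0.0056


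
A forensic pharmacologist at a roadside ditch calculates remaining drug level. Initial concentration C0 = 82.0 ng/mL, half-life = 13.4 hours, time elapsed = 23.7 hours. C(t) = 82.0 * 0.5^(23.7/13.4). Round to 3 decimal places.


Drug concentration decay:
Number of half-lives = t / t_half = 23.7 / 13.4 = 1.768657
Decay factor = 0.5^1.768657 = 0.29348181
C(t) = 82.0 * 0.29348181 = 24.066 ng/mL

24.066


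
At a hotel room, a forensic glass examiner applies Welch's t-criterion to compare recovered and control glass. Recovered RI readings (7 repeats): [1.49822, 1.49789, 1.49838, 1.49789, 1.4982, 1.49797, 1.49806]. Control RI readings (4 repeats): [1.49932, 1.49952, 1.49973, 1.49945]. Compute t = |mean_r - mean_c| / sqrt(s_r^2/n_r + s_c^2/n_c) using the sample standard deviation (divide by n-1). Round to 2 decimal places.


Welch's t-criterion for glass RI comparison:
Recovered mean = sum / n_r = 10.48661 / 7 = 1.4980871
Control mean = sum / n_c = 5.99802 / 4 = 1.499505
Recovered sample variance s_r^2 = 3.47238e-08
Control sample variance s_c^2 = 2.93667e-08
Welch SE (unpooled) = sqrt(s_r^2/n_r + s_c^2/n_c) = sqrt(4.96054e-09 + 7.34167e-09) = sqrt(1.23022e-08) = 0.000110915
|mean_r - mean_c| = 0.00141786
t = 0.00141786 / 0.000110915 = 12.78

12.78


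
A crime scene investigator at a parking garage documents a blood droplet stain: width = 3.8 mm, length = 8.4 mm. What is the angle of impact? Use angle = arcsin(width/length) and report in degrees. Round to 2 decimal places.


Blood spatter impact angle calculation:
width / length = 3.8 / 8.4 = 0.452381
angle = arcsin(0.452381)
angle = 26.90 degrees

26.90


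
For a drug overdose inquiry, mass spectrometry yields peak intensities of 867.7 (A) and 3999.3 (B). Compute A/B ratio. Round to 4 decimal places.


Spectral peak ratio:
Peak A = 867.7 counts
Peak B = 3999.3 counts
Ratio = 867.7 / 3999.3 = 0.2170

0.2170


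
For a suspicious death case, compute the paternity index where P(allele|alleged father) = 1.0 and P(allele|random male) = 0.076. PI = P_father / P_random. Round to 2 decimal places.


Paternity Index calculation:
PI = P(allele|father) / P(allele|random)
PI = 1.0 / 0.076
PI = 13.16

13.16


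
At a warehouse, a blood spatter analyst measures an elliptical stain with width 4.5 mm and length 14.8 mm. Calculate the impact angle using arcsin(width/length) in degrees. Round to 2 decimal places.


Blood spatter impact angle calculation:
width / length = 4.5 / 14.8 = 0.304054
angle = arcsin(0.304054)
angle = 17.70 degrees

17.70


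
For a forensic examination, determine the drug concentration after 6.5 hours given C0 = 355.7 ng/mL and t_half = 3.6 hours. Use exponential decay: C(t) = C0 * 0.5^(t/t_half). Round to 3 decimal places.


Drug concentration decay:
Number of half-lives = t / t_half = 6.5 / 3.6 = 1.805556
Decay factor = 0.5^1.805556 = 0.28607077
C(t) = 355.7 * 0.28607077 = 101.755 ng/mL

101.755


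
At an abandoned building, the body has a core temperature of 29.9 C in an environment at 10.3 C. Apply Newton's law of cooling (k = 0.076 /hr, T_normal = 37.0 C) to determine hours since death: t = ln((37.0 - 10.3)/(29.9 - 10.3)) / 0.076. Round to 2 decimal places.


Using Newton's law of cooling:
t = ln((T_normal - T_ambient) / (T_body - T_ambient)) / k
T_normal - T_ambient = 26.7
T_body - T_ambient = 19.6
Ratio = 1.362245
ln(ratio) = 0.309134
t = 0.309134 / 0.076 = 4.07 hours

4.07


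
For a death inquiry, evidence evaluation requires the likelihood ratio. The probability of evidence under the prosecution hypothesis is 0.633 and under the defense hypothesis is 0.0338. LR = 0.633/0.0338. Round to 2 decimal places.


Likelihood ratio calculation:
LR = P(E|Hp) / P(E|Hd)
LR = 0.633 / 0.0338
LR = 18.73

18.73


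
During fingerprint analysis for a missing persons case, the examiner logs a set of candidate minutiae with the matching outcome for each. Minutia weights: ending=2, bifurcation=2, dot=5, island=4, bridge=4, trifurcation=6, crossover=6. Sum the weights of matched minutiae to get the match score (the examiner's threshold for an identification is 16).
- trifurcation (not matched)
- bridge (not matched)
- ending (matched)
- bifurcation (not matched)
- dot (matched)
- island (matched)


Weighted minutiae match score:
  trifurcation: not matched, +0
  bridge: not matched, +0
  ending: matched, +2 (running total 2)
  bifurcation: not matched, +0
  dot: matched, +5 (running total 7)
  island: matched, +4 (running total 11)
Total score = 11
Threshold = 16; verdict = inconclusive

11


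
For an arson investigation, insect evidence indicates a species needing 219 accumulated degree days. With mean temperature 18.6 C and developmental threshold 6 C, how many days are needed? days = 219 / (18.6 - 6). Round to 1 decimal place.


Insect development time:
Effective temperature = avg_temp - T_base = 18.6 - 6 = 12.6 C
Days = ADD / effective_temp = 219 / 12.6 = 17.4 days

17.4


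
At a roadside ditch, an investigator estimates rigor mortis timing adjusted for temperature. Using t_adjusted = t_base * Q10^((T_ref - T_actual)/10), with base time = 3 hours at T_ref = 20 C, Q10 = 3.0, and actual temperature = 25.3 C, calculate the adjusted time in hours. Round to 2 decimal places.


Rigor mortis time adjustment:
Exponent = (T_ref - T_actual) / 10 = (20 - 25.3) / 10 = -0.53
Q10 factor = 3.0^-0.53 = 0.55863
t_adjusted = 3 * 0.55863 = 1.68 hours

1.68


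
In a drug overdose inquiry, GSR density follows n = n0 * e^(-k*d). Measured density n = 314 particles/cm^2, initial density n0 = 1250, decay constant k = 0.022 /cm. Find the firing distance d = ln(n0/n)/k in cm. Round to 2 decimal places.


GSR distance calculation:
n0/n = 1250 / 314 = 3.980892
ln(n0/n) = 1.381506
d = 1.381506 / 0.022 = 62.80 cm

62.80


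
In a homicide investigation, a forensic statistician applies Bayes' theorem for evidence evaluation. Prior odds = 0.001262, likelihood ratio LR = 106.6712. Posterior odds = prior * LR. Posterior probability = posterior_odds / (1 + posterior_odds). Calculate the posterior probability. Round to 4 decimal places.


Bayesian evidence evaluation:
Posterior odds = prior_odds * LR = 0.001262 * 106.6712 = 0.1346191
Posterior probability = posterior_odds / (1 + posterior_odds)
= 0.1346191 / (1 + 0.1346191)
= 0.1346191 / 1.1346191
= 0.1186

0.1186


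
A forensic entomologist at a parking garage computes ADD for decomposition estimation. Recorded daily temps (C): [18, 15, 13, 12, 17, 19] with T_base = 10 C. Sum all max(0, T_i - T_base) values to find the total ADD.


Computing ADD day by day:
Day 1: max(0, 18 - 10) = 8
Day 2: max(0, 15 - 10) = 5
Day 3: max(0, 13 - 10) = 3
Day 4: max(0, 12 - 10) = 2
Day 5: max(0, 17 - 10) = 7
Day 6: max(0, 19 - 10) = 9
Total ADD = 34

34


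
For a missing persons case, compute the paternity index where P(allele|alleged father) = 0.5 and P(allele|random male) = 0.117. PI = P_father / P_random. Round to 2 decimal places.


Paternity Index calculation:
PI = P(allele|father) / P(allele|random)
PI = 0.5 / 0.117
PI = 4.27

4.27


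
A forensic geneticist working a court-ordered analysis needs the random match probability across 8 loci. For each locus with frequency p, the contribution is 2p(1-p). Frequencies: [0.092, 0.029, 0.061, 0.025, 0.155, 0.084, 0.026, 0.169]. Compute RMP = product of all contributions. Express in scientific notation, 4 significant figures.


Computing RMP for 8 loci:
Locus 1: 2 * 0.092 * 0.908 = 0.167072
Locus 2: 2 * 0.029 * 0.971 = 0.056318
Locus 3: 2 * 0.061 * 0.939 = 0.114558
Locus 4: 2 * 0.025 * 0.975 = 0.04875
Locus 5: 2 * 0.155 * 0.845 = 0.26195
Locus 6: 2 * 0.084 * 0.916 = 0.153888
Locus 7: 2 * 0.026 * 0.974 = 0.050648
Locus 8: 2 * 0.169 * 0.831 = 0.280878
RMP = 3.013e-08

3.013e-08


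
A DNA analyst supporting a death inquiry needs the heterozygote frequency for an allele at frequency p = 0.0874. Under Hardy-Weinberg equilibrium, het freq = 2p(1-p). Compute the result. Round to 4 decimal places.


Hardy-Weinberg heterozygote frequency:
q = 1 - p = 1 - 0.0874 = 0.9126
2pq = 2 * 0.0874 * 0.9126 = 0.1595

0.1595


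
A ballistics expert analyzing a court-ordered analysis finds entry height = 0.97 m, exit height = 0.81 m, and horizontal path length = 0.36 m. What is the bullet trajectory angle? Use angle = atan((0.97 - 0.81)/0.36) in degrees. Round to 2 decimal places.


Bullet trajectory angle:
Height difference = 0.97 - 0.81 = 0.16 m
angle = atan(0.16 / 0.36)
angle = atan(0.444444)
angle = 23.96 degrees

23.96


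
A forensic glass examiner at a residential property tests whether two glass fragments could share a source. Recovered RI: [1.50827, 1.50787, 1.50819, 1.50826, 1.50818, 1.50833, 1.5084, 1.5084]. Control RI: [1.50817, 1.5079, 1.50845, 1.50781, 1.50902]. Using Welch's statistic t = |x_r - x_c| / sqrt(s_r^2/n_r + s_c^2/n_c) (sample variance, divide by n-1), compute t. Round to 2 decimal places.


Welch's t-criterion for glass RI comparison:
Recovered mean = sum / n_r = 12.0659 / 8 = 1.5082375
Control mean = sum / n_c = 7.54135 / 5 = 1.50827
Recovered sample variance s_r^2 = 2.90786e-08
Control sample variance s_c^2 = 2.3835e-07
Welch SE (unpooled) = sqrt(s_r^2/n_r + s_c^2/n_c) = sqrt(3.63482e-09 + 4.767e-08) = sqrt(5.13048e-08) = 0.000226506
|mean_r - mean_c| = 3.25e-05
t = 3.25e-05 / 0.000226506 = 0.14

0.14


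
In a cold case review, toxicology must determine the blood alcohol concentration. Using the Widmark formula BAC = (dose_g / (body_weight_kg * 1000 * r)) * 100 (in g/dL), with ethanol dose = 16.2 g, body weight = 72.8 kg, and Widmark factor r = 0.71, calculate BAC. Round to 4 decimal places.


Applying the Widmark formula:
BAC = (dose_g / (body_wt * 1000 * r)) * 100
Denominator = 72.8 * 1000 * 0.71 = 51688
BAC = (16.2 / 51688) * 100
BAC = 0.0313 g/dL

0.0313


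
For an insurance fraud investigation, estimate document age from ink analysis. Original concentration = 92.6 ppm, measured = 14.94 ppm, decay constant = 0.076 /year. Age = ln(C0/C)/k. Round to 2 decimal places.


Document age estimation:
C0/C = 92.6 / 14.94 = 6.198126
ln(C0/C) = 1.824247
t = 1.824247 / 0.076 = 24.00 years

24.00


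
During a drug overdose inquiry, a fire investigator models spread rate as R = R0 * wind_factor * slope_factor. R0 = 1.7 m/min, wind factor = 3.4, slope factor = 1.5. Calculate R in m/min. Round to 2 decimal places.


Fire spread rate calculation:
R = R0 * wind_factor * slope_factor
= 1.7 * 3.4 * 1.5
= 5.78 * 1.5
= 8.67 m/min

8.67


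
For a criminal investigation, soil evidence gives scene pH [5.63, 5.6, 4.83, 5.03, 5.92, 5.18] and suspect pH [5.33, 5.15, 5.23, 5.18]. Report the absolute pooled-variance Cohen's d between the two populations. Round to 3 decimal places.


Pooled-variance Cohen's d for soil pH comparison:
Scene mean = 32.19 / 6 = 5.365
Suspect mean = 20.89 / 4 = 5.2225
Scene sample variance s_s^2 = 0.17323
Suspect sample variance s_c^2 = 0.006225
Pooled variance = ((n_s-1)*s_s^2 + (n_c-1)*s_c^2) / (n_s + n_c - 2) = 0.110603
Pooled SD = sqrt(0.110603) = 0.33257
Mean difference = 0.1425
|d| = |0.1425| / 0.33257 = 0.428

0.428


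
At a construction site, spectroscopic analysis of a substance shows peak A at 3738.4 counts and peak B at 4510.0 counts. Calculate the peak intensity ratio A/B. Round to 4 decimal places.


Spectral peak ratio:
Peak A = 3738.4 counts
Peak B = 4510.0 counts
Ratio = 3738.4 / 4510.0 = 0.8289

0.8289


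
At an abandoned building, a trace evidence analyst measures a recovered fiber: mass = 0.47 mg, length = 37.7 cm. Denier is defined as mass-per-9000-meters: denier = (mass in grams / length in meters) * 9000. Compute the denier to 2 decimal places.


Denier calculation:
Mass in grams = 0.47 mg / 1000 = 0.00047 g
Length in meters = 37.7 cm / 100 = 0.377 m
Linear density = mass / length = 0.00047 / 0.377 = 0.00124668 g/m
Denier = (g/m) * 9000 = 0.00124668 * 9000 = 11.22

11.22


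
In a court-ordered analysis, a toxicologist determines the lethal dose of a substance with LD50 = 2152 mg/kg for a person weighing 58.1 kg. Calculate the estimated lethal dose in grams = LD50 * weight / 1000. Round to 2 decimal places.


Lethal dose calculation:
Lethal dose = LD50 * body_weight / 1000
= 2152 * 58.1 / 1000
= 125031.2 / 1000
= 125.03 g

125.03


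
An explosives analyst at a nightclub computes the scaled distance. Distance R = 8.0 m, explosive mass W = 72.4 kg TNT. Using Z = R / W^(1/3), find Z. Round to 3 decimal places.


Scaled distance calculation:
W^(1/3) = 72.4^(1/3) = 4.167857
Z = R / W^(1/3) = 8.0 / 4.167857
Z = 1.919 m/kg^(1/3)

1.919


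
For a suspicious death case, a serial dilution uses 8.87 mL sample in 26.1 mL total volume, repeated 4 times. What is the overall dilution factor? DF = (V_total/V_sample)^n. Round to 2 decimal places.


Dilution factor calculation:
Single dilution = V_total / V_sample = 26.1 / 8.87 ≈ 2.942503
Number of dilutions = 4
Total DF = (26.1 / 8.87)^4 (full precision, rounded at the end) = 74.97

74.97


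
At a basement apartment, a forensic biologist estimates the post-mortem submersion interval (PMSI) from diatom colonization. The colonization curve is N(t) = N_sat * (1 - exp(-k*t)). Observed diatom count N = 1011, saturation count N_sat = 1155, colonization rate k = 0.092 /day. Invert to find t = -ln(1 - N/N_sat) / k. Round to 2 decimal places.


PMSI from diatom colonization curve:
N / N_sat = 1011 / 1155 = 0.875325
1 - N/N_sat = 0.124675
ln(1 - N/N_sat) = -2.082045
t = -ln(1 - N/N_sat) / k = -(-2.082045) / 0.092 = 22.63 days

22.63


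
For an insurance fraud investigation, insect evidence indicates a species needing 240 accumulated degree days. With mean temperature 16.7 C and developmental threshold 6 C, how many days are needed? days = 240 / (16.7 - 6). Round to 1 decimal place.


Insect development time:
Effective temperature = avg_temp - T_base = 16.7 - 6 = 10.7 C
Days = ADD / effective_temp = 240 / 10.7 = 22.4 days

22.4


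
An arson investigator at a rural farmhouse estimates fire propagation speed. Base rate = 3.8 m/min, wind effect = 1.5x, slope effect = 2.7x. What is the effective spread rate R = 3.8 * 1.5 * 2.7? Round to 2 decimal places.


Fire spread rate calculation:
R = R0 * wind_factor * slope_factor
= 3.8 * 1.5 * 2.7
= 5.7 * 2.7
= 15.39 m/min

15.39


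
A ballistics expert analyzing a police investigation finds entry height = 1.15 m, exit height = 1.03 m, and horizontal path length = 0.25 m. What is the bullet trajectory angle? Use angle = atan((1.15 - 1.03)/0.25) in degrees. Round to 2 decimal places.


Bullet trajectory angle:
Height difference = 1.15 - 1.03 = 0.12 m
angle = atan(0.12 / 0.25)
angle = atan(0.48)
angle = 25.64 degrees

25.64


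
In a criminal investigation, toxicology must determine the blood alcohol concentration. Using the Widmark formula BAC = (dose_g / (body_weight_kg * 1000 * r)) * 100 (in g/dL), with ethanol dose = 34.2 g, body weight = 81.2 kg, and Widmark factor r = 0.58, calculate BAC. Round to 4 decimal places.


Applying the Widmark formula:
BAC = (dose_g / (body_wt * 1000 * r)) * 100
Denominator = 81.2 * 1000 * 0.58 = 47096
BAC = (34.2 / 47096) * 100
BAC = 0.0726 g/dL

0.0726


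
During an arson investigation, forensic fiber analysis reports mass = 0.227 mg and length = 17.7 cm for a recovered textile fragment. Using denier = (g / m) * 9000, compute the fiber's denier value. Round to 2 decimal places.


Denier calculation:
Mass in grams = 0.227 mg / 1000 = 0.000227 g
Length in meters = 17.7 cm / 100 = 0.177 m
Linear density = mass / length = 0.000227 / 0.177 = 0.00128249 g/m
Denier = (g/m) * 9000 = 0.00128249 * 9000 = 11.54

11.54


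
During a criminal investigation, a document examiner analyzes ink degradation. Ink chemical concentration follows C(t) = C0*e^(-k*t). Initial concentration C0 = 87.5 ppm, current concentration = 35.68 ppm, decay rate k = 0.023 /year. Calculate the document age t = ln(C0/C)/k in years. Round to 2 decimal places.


Document age estimation:
C0/C = 87.5 / 35.68 = 2.452354
ln(C0/C) = 0.897048
t = 0.897048 / 0.023 = 39.00 years

39.00


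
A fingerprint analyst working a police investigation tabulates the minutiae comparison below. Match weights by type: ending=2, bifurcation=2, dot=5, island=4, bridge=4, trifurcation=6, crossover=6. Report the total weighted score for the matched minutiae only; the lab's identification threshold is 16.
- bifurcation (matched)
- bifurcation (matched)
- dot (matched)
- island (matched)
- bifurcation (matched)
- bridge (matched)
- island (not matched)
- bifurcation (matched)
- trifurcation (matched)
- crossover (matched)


Weighted minutiae match score:
  bifurcation: matched, +2 (running total 2)
  bifurcation: matched, +2 (running total 4)
  dot: matched, +5 (running total 9)
  island: matched, +4 (running total 13)
  bifurcation: matched, +2 (running total 15)
  bridge: matched, +4 (running total 19)
  island: not matched, +0
  bifurcation: matched, +2 (running total 21)
  trifurcation: matched, +6 (running total 27)
  crossover: matched, +6 (running total 33)
Total score = 33
Threshold = 16; verdict = identification

33


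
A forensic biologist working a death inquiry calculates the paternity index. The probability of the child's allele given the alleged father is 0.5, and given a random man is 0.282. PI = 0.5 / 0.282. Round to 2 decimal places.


Paternity Index calculation:
PI = P(allele|father) / P(allele|random)
PI = 0.5 / 0.282
PI = 1.77

1.77


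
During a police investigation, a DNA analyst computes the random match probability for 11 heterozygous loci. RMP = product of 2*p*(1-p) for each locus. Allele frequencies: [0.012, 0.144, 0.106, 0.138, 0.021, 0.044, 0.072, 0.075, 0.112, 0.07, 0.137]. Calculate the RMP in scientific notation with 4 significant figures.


Computing RMP for 11 loci:
Locus 1: 2 * 0.012 * 0.988 = 0.023712
Locus 2: 2 * 0.144 * 0.856 = 0.246528
Locus 3: 2 * 0.106 * 0.894 = 0.189528
Locus 4: 2 * 0.138 * 0.862 = 0.237912
Locus 5: 2 * 0.021 * 0.979 = 0.041118
Locus 6: 2 * 0.044 * 0.956 = 0.084128
Locus 7: 2 * 0.072 * 0.928 = 0.133632
Locus 8: 2 * 0.075 * 0.925 = 0.13875
Locus 9: 2 * 0.112 * 0.888 = 0.198912
Locus 10: 2 * 0.07 * 0.93 = 0.1302
Locus 11: 2 * 0.137 * 0.863 = 0.236462
RMP = 1.035e-10

1.035e-10


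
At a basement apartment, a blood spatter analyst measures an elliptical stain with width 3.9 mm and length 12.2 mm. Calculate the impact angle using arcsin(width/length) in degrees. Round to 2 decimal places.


Blood spatter impact angle calculation:
width / length = 3.9 / 12.2 = 0.319672
angle = arcsin(0.319672)
angle = 18.64 degrees

18.64


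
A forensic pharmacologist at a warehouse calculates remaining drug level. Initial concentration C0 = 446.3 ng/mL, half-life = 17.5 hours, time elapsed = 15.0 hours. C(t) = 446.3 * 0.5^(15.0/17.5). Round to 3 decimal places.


Drug concentration decay:
Number of half-lives = t / t_half = 15.0 / 17.5 = 0.857143
Decay factor = 0.5^0.857143 = 0.5520447
C(t) = 446.3 * 0.5520447 = 246.378 ng/mL

246.378


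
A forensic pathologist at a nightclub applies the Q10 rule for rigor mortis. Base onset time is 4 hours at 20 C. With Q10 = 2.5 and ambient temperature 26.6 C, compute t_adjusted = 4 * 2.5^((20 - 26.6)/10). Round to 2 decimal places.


Rigor mortis time adjustment:
Exponent = (T_ref - T_actual) / 10 = (20 - 26.6) / 10 = -0.66
Q10 factor = 2.5^-0.66 = 0.54621
t_adjusted = 4 * 0.54621 = 2.18 hours

2.18


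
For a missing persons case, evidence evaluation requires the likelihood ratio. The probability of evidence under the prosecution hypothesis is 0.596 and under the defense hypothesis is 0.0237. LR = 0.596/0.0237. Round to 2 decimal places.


Likelihood ratio calculation:
LR = P(E|Hp) / P(E|Hd)
LR = 0.596 / 0.0237
LR = 25.15

25.15


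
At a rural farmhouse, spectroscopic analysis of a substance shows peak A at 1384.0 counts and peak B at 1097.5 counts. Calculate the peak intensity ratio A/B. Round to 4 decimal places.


Spectral peak ratio:
Peak A = 1384.0 counts
Peak B = 1097.5 counts
Ratio = 1384.0 / 1097.5 = 1.2610

1.2610


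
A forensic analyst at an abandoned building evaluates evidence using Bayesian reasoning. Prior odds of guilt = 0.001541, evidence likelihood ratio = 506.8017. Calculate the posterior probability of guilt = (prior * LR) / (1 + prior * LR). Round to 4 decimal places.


Bayesian evidence evaluation:
Posterior odds = prior_odds * LR = 0.001541 * 506.8017 = 0.7809814
Posterior probability = posterior_odds / (1 + posterior_odds)
= 0.7809814 / (1 + 0.7809814)
= 0.7809814 / 1.7809814
= 0.4385

0.4385


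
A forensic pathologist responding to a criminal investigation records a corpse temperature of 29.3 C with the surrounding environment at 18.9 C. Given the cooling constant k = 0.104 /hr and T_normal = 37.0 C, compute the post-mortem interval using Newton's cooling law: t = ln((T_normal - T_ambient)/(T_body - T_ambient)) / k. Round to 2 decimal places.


Using Newton's law of cooling:
t = ln((T_normal - T_ambient) / (T_body - T_ambient)) / k
T_normal - T_ambient = 18.1
T_body - T_ambient = 10.4
Ratio = 1.740385
ln(ratio) = 0.554106
t = 0.554106 / 0.104 = 5.33 hours

5.33


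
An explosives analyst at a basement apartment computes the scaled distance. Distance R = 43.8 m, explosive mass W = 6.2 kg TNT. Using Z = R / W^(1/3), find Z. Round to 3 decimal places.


Scaled distance calculation:
W^(1/3) = 6.2^(1/3) = 1.837091
Z = R / W^(1/3) = 43.8 / 1.837091
Z = 23.842 m/kg^(1/3)

23.842


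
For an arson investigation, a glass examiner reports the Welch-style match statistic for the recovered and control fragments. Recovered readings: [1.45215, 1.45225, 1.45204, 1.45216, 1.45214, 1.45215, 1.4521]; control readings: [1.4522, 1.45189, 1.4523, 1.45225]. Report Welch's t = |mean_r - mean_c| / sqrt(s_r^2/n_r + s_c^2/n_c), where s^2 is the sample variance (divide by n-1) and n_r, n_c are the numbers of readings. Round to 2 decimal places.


Welch's t-criterion for glass RI comparison:
Recovered mean = sum / n_r = 10.16499 / 7 = 1.4521414
Control mean = sum / n_c = 5.80864 / 4 = 1.45216
Recovered sample variance s_r^2 = 4.04762e-09
Control sample variance s_c^2 = 3.40667e-08
Welch SE (unpooled) = sqrt(s_r^2/n_r + s_c^2/n_c) = sqrt(5.78231e-10 + 8.51667e-09) = sqrt(9.0949e-09) = 9.53672e-05
|mean_r - mean_c| = 1.85714e-05
t = 1.85714e-05 / 9.53672e-05 = 0.19

0.19


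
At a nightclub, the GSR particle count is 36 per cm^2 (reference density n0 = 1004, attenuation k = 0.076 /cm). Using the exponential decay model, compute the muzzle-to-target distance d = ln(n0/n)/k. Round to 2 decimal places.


GSR distance calculation:
n0/n = 1004 / 36 = 27.888889
ln(n0/n) = 3.328228
d = 3.328228 / 0.076 = 43.79 cm

43.79


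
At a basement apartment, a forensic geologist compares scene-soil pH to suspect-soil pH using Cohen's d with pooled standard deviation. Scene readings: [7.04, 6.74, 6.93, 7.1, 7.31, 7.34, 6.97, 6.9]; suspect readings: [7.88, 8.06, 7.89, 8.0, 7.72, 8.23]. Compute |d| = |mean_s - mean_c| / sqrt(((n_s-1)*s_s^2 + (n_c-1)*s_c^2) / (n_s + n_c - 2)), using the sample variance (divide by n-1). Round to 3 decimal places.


Pooled-variance Cohen's d for soil pH comparison:
Scene mean = 56.33 / 8 = 7.04125
Suspect mean = 47.78 / 6 = 7.963333
Scene sample variance s_s^2 = 0.04187
Suspect sample variance s_c^2 = 0.030667
Pooled variance = ((n_s-1)*s_s^2 + (n_c-1)*s_c^2) / (n_s + n_c - 2) = 0.037202
Pooled SD = sqrt(0.037202) = 0.192878
Mean difference = -0.922083
|d| = |-0.922083| / 0.192878 = 4.781

4.781


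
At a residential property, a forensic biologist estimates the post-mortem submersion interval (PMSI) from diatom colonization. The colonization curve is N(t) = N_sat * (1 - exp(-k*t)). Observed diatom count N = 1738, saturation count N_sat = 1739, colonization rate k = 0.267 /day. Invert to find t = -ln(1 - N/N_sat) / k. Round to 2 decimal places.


PMSI from diatom colonization curve:
N / N_sat = 1738 / 1739 = 0.999425
1 - N/N_sat = 0.000575
ln(1 - N/N_sat) = -7.461141
t = -ln(1 - N/N_sat) / k = -(-7.461141) / 0.267 = 27.94 days

27.94


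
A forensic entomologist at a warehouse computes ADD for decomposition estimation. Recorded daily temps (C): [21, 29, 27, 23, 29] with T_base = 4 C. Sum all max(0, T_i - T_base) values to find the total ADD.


Computing ADD day by day:
Day 1: max(0, 21 - 4) = 17
Day 2: max(0, 29 - 4) = 25
Day 3: max(0, 27 - 4) = 23
Day 4: max(0, 23 - 4) = 19
Day 5: max(0, 29 - 4) = 25
Total ADD = 109

109


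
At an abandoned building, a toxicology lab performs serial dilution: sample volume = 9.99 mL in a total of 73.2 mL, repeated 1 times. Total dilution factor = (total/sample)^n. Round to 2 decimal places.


Dilution factor calculation:
Single dilution = V_total / V_sample = 73.2 / 9.99 ≈ 7.327327
Number of dilutions = 1
Total DF = (73.2 / 9.99)^1 (full precision, rounded at the end) = 7.33

7.33


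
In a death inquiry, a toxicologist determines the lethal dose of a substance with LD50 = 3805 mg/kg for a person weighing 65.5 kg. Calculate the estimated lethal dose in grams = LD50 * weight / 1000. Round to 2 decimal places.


Lethal dose calculation:
Lethal dose = LD50 * body_weight / 1000
= 3805 * 65.5 / 1000
= 249227.5 / 1000
= 249.23 g

249.23


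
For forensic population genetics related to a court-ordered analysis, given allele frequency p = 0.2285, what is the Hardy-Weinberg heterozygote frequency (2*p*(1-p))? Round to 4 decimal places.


Hardy-Weinberg heterozygote frequency:
q = 1 - p = 1 - 0.2285 = 0.7715
2pq = 2 * 0.2285 * 0.7715 = 0.3526

0.3526


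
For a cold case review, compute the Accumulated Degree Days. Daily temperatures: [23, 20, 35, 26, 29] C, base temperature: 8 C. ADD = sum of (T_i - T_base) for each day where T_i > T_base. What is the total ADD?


Computing ADD day by day:
Day 1: max(0, 23 - 8) = 15
Day 2: max(0, 20 - 8) = 12
Day 3: max(0, 35 - 8) = 27
Day 4: max(0, 26 - 8) = 18
Day 5: max(0, 29 - 8) = 21
Total ADD = 93

93


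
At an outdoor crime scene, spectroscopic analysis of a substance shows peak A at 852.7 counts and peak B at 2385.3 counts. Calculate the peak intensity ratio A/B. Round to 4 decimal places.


Spectral peak ratio:
Peak A = 852.7 counts
Peak B = 2385.3 counts
Ratio = 852.7 / 2385.3 = 0.3575

0.3575


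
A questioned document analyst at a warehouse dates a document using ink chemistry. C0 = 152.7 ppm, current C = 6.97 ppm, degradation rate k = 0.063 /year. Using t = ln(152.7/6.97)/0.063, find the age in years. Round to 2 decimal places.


Document age estimation:
C0/C = 152.7 / 6.97 = 21.908178
ln(C0/C) = 3.08686
t = 3.08686 / 0.063 = 49.00 years

49.00


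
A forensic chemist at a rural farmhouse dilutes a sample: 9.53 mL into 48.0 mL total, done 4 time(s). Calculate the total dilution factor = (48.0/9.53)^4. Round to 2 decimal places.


Dilution factor calculation:
Single dilution = V_total / V_sample = 48.0 / 9.53 ≈ 5.036726
Number of dilutions = 4
Total DF = (48.0 / 9.53)^4 (full precision, rounded at the end) = 643.57

643.57


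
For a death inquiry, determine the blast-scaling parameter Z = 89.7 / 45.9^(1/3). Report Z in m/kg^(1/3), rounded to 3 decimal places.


Scaled distance calculation:
W^(1/3) = 45.9^(1/3) = 3.58045
Z = R / W^(1/3) = 89.7 / 3.58045
Z = 25.053 m/kg^(1/3)

25.053


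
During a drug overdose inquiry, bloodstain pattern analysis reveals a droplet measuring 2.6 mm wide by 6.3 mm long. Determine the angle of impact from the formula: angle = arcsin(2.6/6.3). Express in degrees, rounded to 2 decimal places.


Blood spatter impact angle calculation:
width / length = 2.6 / 6.3 = 0.412698
angle = arcsin(0.412698)
angle = 24.37 degrees

24.37


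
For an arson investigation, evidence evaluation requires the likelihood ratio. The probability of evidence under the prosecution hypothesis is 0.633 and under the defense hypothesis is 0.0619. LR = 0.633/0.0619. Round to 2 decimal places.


Likelihood ratio calculation:
LR = P(E|Hp) / P(E|Hd)
LR = 0.633 / 0.0619
LR = 10.23

10.23


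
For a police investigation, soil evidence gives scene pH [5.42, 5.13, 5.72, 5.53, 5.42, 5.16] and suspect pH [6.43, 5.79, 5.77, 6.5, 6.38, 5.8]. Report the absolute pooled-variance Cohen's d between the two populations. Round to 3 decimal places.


Pooled-variance Cohen's d for soil pH comparison:
Scene mean = 32.38 / 6 = 5.396667
Suspect mean = 36.67 / 6 = 6.111667
Scene sample variance s_s^2 = 0.050107
Suspect sample variance s_c^2 = 0.128297
Pooled variance = ((n_s-1)*s_s^2 + (n_c-1)*s_c^2) / (n_s + n_c - 2) = 0.089202
Pooled SD = sqrt(0.089202) = 0.298667
Mean difference = -0.715
|d| = |-0.715| / 0.298667 = 2.394

2.394


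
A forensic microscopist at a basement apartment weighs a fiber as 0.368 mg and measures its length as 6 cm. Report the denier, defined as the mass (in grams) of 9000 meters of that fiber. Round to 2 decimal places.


Denier calculation:
Mass in grams = 0.368 mg / 1000 = 0.000368 g
Length in meters = 6 cm / 100 = 0.06 m
Linear density = mass / length = 0.000368 / 0.06 = 0.00613333 g/m
Denier = (g/m) * 9000 = 0.00613333 * 9000 = 55.20

55.20


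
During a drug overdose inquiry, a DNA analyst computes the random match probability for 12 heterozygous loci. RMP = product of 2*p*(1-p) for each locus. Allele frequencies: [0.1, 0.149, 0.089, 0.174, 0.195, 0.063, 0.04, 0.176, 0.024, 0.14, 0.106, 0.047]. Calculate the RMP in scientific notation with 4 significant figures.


Computing RMP for 12 loci:
Locus 1: 2 * 0.1 * 0.9 = 0.18
Locus 2: 2 * 0.149 * 0.851 = 0.253598
Locus 3: 2 * 0.089 * 0.911 = 0.162158
Locus 4: 2 * 0.174 * 0.826 = 0.287448
Locus 5: 2 * 0.195 * 0.805 = 0.31395
Locus 6: 2 * 0.063 * 0.937 = 0.118062
Locus 7: 2 * 0.04 * 0.96 = 0.0768
Locus 8: 2 * 0.176 * 0.824 = 0.290048
Locus 9: 2 * 0.024 * 0.976 = 0.046848
Locus 10: 2 * 0.14 * 0.86 = 0.2408
Locus 11: 2 * 0.106 * 0.894 = 0.189528
Locus 12: 2 * 0.047 * 0.953 = 0.089582
RMP = 3.365e-10

3.365e-10


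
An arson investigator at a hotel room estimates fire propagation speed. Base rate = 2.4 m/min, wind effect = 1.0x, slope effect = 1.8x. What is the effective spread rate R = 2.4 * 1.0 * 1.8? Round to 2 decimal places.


Fire spread rate calculation:
R = R0 * wind_factor * slope_factor
= 2.4 * 1.0 * 1.8
= 2.4 * 1.8
= 4.32 m/min

4.32


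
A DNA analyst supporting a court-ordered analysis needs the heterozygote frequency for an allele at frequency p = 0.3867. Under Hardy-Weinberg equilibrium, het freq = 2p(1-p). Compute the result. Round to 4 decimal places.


Hardy-Weinberg heterozygote frequency:
q = 1 - p = 1 - 0.3867 = 0.6133
2pq = 2 * 0.3867 * 0.6133 = 0.4743

0.4743


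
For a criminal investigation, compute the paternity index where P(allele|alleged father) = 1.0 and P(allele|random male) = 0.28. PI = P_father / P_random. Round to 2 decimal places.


Paternity Index calculation:
PI = P(allele|father) / P(allele|random)
PI = 1.0 / 0.28
PI = 3.57

3.57


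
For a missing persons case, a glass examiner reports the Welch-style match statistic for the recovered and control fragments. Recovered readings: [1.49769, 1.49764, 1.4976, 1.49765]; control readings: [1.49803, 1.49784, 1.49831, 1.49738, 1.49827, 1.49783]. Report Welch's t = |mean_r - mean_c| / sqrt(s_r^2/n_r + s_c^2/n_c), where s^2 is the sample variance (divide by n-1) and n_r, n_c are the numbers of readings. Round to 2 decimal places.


Welch's t-criterion for glass RI comparison:
Recovered mean = sum / n_r = 5.99058 / 4 = 1.497645
Control mean = sum / n_c = 8.98766 / 6 = 1.4979433
Recovered sample variance s_r^2 = 1.36667e-09
Control sample variance s_c^2 = 1.17907e-07
Welch SE (unpooled) = sqrt(s_r^2/n_r + s_c^2/n_c) = sqrt(3.41667e-10 + 1.96511e-08) = sqrt(1.99928e-08) = 0.000141396
|mean_r - mean_c| = 0.000298333
t = 0.000298333 / 0.000141396 = 2.11

2.11


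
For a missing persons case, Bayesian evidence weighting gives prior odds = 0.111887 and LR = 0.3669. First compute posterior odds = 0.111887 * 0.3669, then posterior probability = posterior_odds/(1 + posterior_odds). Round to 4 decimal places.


Bayesian evidence evaluation:
Posterior odds = prior_odds * LR = 0.111887 * 0.3669 = 0.04105134
Posterior probability = posterior_odds / (1 + posterior_odds)
= 0.04105134 / (1 + 0.04105134)
= 0.04105134 / 1.04105134
= 0.0394

0.0394


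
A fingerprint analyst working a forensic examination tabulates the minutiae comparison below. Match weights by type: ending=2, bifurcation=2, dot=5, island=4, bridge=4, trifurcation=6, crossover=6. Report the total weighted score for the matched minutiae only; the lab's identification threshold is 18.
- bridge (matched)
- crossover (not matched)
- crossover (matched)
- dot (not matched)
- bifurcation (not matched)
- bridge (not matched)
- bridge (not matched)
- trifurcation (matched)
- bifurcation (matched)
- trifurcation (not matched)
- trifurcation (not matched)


Weighted minutiae match score:
  bridge: matched, +4 (running total 4)
  crossover: not matched, +0
  crossover: matched, +6 (running total 10)
  dot: not matched, +0
  bifurcation: not matched, +0
  bridge: not matched, +0
  bridge: not matched, +0
  trifurcation: matched, +6 (running total 16)
  bifurcation: matched, +2 (running total 18)
  trifurcation: not matched, +0
  trifurcation: not matched, +0
Total score = 18
Threshold = 18; verdict = identification

18
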